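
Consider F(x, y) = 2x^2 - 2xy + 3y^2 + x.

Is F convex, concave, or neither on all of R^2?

F is quadratic, so its Hessian is the constant matrix H = [[4, -2], [-2, 6]].
det(H) = 20, tr(H) = 10.
det(H) > 0 and tr(H) > 0, so H is positive definite everywhere: convex.

convex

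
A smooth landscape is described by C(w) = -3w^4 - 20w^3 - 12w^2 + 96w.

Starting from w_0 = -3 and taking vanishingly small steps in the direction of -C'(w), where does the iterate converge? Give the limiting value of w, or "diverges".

-2

C'(w) = -12(w - 1)(w + 2)(w + 4), so C'(-3) = -48.
Gradient descent moves in the -C' direction, i.e. w is increasing.
The nearest critical point in that direction is w = -2, where C'' = 72 > 0 (a local minimum). The iterate converges there.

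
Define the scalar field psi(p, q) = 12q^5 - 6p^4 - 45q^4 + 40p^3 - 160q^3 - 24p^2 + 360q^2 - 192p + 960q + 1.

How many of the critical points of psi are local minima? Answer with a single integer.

psi separates as a function of p plus a function of q, so ∇psi=0 decouples.
∂psi/∂p = -24(p - 4)(p - 2)(p + 1) = 0 at p ∈ {-1, 2, 4}; ∂psi/∂q = 60(q - 4)(q - 2)(q + 1)(q + 2) = 0 at q ∈ {-2, -1, 2, 4}.
The Hessian is diagonal: diag(psi_pp, psi_qq). Second derivatives: psi_pp(-1)=-360, psi_pp(2)=144, psi_pp(4)=-240; psi_qq(-2)=-1440, psi_qq(-1)=900, psi_qq(2)=-1440, psi_qq(4)=3600.
Local minima occur where both diagonal entries positive: (2, -1), (2, 4). Count: 2.

2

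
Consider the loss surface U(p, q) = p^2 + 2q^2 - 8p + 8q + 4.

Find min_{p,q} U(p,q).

U(p,q) separates as A(p) + B(q) + 4, so its minimum is min A + min B + 4.
A'(p) = 2p - 8 vanishes at p ∈ {4}; B'(q) = 4q + 8 vanishes at q ∈ {-2}.
Local minima of A (where A''>0): A(4)=-16. Local minima of B: B(-2)=-8.
So the global minimum of U is A(4) + B(-2) + 4 = -16 − 8 + 4 = -20, attained at (4, -2).

-20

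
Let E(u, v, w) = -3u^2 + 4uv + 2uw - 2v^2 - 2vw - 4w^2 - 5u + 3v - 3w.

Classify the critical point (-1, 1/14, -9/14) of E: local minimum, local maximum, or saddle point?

The Hessian is constant: H = [[-6, 4, 2], [4, -4, -2], [2, -2, -8]].
Leading principal minors: Δ₁ = -6, Δ₂ = 8, Δ₃ = -56.
The minors alternate sign starting negative (−, +, −), so H is negative definite: a local maximum.

local maximum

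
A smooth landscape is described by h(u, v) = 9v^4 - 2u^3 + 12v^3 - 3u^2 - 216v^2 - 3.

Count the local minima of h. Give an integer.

h separates as a function of u plus a function of v, so ∇h=0 decouples.
∂h/∂u = -6u(u + 1) = 0 at u ∈ {-1, 0}; ∂h/∂v = 36v(v - 3)(v + 4) = 0 at v ∈ {-4, 0, 3}.
The Hessian is diagonal: diag(h_uu, h_vv). Second derivatives: h_uu(-1)=6, h_uu(0)=-6; h_vv(-4)=1008, h_vv(0)=-432, h_vv(3)=756.
Local minima occur where both diagonal entries positive: (-1, -4), (-1, 3). Count: 2.

2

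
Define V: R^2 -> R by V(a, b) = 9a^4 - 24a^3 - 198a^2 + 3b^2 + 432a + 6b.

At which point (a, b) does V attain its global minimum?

(-3, -1)

V(a,b) separates as P(a) + Q(b), so its minimum is min P + min Q.
P'(a) = 36(a - 4)(a - 1)(a + 3) vanishes at a ∈ {-3, 1, 4}; Q'(b) = 6b + 6 vanishes at b ∈ {-1}.
Local minima of P (where P''>0): P(-3)=-1701, P(4)=-672. Local minima of Q: Q(-1)=-3.
So the global minimum of V is P(-3) + Q(-1) = -1701 − 3 = -1704, attained at (-3, -1).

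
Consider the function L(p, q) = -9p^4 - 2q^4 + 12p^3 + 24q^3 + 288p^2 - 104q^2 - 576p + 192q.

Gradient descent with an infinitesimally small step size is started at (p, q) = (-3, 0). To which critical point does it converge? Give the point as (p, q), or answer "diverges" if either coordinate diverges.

diverges

L is separable, so gradient descent decouples: p follows -∂L/∂p, q follows -∂L/∂q.
∂L/∂p = -36(p - 4)(p - 1)(p + 4); at p=-3 this is -1008, so p increases.
∂L/∂q = -8(q - 4)(q - 3)(q - 2); at q=0 this is 192, so q decreases.
The q-coordinate has no critical point in that direction and runs off to infinity.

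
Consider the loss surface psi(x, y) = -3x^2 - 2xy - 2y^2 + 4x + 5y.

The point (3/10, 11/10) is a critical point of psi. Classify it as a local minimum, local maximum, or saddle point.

local maximum

The Hessian of psi is constant: H = [[-6, -2], [-2, -4]].
det(H) = (-6)·(-4) − (-2)² = 20.
det(H) > 0 and tr(H) = -10 < 0, so H is negative definite and the point is a local maximum.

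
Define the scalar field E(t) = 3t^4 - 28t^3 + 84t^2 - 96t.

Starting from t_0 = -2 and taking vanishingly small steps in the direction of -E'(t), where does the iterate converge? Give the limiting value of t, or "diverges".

1

E'(t) = 12(t - 4)(t - 2)(t - 1), so E'(-2) = -864.
Gradient descent moves in the -E' direction, i.e. t is increasing.
The nearest critical point in that direction is t = 1, where E'' = 36 > 0 (a local minimum). The iterate converges there.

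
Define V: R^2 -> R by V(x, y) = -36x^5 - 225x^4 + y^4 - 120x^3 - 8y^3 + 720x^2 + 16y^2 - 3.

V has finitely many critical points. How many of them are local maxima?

V separates as a function of x plus a function of y, so ∇V=0 decouples.
∂V/∂x = -180x(x - 1)(x + 2)(x + 4) = 0 at x ∈ {-4, -2, 0, 1}; ∂V/∂y = 4y(y - 4)(y - 2) = 0 at y ∈ {0, 2, 4}.
The Hessian is diagonal: diag(V_xx, V_yy). Second derivatives: V_xx(-4)=7200, V_xx(-2)=-2160, V_xx(0)=1440, V_xx(1)=-2700; V_yy(0)=32, V_yy(2)=-16, V_yy(4)=32.
Local maxima occur where both diagonal entries negative: (-2, 2), (1, 2). Count: 2.

2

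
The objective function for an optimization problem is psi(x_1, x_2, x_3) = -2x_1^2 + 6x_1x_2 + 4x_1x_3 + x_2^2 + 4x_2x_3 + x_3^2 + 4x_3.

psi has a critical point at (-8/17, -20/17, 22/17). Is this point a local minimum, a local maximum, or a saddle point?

saddle point

The Hessian is constant: H = [[-4, 6, 4], [6, 2, 4], [4, 4, 2]].
Leading principal minors: Δ₁ = -4, Δ₂ = -44, Δ₃ = 136.
The minors fit neither the all-positive nor the alternating-sign pattern, so H is indefinite: a saddle point.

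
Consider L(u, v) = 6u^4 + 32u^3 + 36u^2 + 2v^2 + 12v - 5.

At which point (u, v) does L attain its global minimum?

(-3, -3)

L(u,v) separates as P(u) + Q(v) − 5, so its minimum is min P + min Q − 5.
P'(u) = 24u(u + 1)(u + 3) vanishes at u ∈ {-3, -1, 0}; Q'(v) = 4v + 12 vanishes at v ∈ {-3}.
Local minima of P (where P''>0): P(-3)=-54, P(0)=0. Local minima of Q: Q(-3)=-18.
So the global minimum of L is P(-3) + Q(-3) − 5 = -54 − 18 − 5 = -77, attained at (-3, -3).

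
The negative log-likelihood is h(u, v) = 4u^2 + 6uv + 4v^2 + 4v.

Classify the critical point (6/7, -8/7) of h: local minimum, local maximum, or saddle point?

local minimum

The Hessian of h is constant: H = [[8, 6], [6, 8]].
det(H) = 8·8 − 6² = 28.
det(H) > 0 and tr(H) = 16 > 0, so H is positive definite and the point is a local minimum.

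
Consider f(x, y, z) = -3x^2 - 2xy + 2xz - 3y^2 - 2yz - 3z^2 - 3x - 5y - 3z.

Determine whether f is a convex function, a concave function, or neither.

f is quadratic, so its Hessian is the constant matrix H = [[-6, -2, 2], [-2, -6, -2], [2, -2, -6]].
Leading principal minors: -6, 32, -128.
Signs alternate −, +, − ⇒ H ≺ 0 ⇒ concave.

concave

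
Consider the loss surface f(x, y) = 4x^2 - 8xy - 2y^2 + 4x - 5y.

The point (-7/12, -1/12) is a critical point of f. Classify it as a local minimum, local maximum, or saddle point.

saddle point

The Hessian of f is constant: H = [[8, -8], [-8, -4]].
det(H) = 8·(-4) − (-8)² = -96.
Since det(H) < 0, H is indefinite and the critical point is a saddle point.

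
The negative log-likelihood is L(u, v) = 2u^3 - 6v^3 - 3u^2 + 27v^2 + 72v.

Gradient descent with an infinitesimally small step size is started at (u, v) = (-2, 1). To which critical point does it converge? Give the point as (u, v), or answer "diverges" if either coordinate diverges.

diverges

L is separable, so gradient descent decouples: u follows -∂L/∂u, v follows -∂L/∂v.
∂L/∂u = 6u(u - 1); at u=-2 this is 36, so u decreases.
∂L/∂v = -18(v - 4)(v + 1); at v=1 this is 108, so v decreases.
The u-coordinate has no critical point in that direction and runs off to infinity.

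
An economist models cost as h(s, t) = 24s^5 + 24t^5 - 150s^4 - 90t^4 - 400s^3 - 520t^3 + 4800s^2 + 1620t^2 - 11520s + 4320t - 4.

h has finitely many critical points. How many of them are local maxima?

h separates as a function of s plus a function of t, so ∇h=0 decouples.
∂h/∂s = 120(s - 4)(s - 3)(s - 2)(s + 4) = 0 at s ∈ {-4, 2, 3, 4}; ∂h/∂t = 120(t - 4)(t - 3)(t + 1)(t + 3) = 0 at t ∈ {-3, -1, 3, 4}.
The Hessian is diagonal: diag(h_ss, h_tt). Second derivatives: h_ss(-4)=-40320, h_ss(2)=1440, h_ss(3)=-840, h_ss(4)=1920; h_tt(-3)=-10080, h_tt(-1)=4800, h_tt(3)=-2880, h_tt(4)=4200.
Local maxima occur where both diagonal entries negative: (-4, -3), (-4, 3), (3, -3), (3, 3). Count: 4.

4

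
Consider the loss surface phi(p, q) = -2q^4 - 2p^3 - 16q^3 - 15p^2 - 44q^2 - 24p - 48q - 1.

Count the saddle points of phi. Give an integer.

3

phi separates as a function of p plus a function of q, so ∇phi=0 decouples.
∂phi/∂p = -6(p + 1)(p + 4) = 0 at p ∈ {-4, -1}; ∂phi/∂q = -8(q + 1)(q + 2)(q + 3) = 0 at q ∈ {-3, -2, -1}.
The Hessian is diagonal: diag(phi_pp, phi_qq). Second derivatives: phi_pp(-4)=18, phi_pp(-1)=-18; phi_qq(-3)=-16, phi_qq(-2)=8, phi_qq(-1)=-16.
Saddle points occur where the two diagonal entries have opposite signs: (-4, -3), (-4, -1), (-1, -2). Count: 3.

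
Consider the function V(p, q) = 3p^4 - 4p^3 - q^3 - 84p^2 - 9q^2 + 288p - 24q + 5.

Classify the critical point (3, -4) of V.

The mixed partial ∂²V/∂p∂q is 0, so the Hessian at any point is diag(V_pp, V_qq) = diag(12(3p^2 - 2p - 14), -6(q + 3)).
At (3, -4): H = diag(84, 6).
Both eigenvalues are positive, so H is positive definite: a local minimum.

local minimum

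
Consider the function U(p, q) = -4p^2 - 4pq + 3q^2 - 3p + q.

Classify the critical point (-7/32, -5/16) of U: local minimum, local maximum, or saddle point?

The Hessian of U is constant: H = [[-8, -4], [-4, 6]].
det(H) = (-8)·6 − (-4)² = -64.
Since det(H) < 0, H is indefinite and the critical point is a saddle point.

saddle point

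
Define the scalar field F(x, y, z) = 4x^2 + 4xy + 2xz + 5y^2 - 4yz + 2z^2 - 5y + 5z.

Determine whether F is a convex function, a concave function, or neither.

convex

F is quadratic, so its Hessian is the constant matrix H = [[8, 4, 2], [4, 10, -4], [2, -4, 4]].
Leading principal minors: 8, 64, 24.
All positive ⇒ H ≻ 0 ⇒ convex.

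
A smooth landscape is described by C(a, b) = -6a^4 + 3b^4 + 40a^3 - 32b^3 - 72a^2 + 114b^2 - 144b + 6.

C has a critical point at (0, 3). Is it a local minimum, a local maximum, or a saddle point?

The mixed partial ∂²C/∂a∂b is 0, so the Hessian at any point is diag(C_aa, C_bb) = diag(24(-3a^2 + 10a - 6), 12(3b^2 - 16b + 19)).
At (0, 3): H = diag(-144, -24).
Both eigenvalues are negative, so H is negative definite: a local maximum.

local maximum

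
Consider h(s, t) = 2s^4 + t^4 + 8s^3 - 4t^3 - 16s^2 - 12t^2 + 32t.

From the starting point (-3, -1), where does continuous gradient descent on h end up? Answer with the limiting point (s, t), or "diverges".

h is separable, so gradient descent decouples: s follows -∂h/∂s, t follows -∂h/∂t.
∂h/∂s = 8s(s - 1)(s + 4); at s=-3 this is 96, so s decreases.
∂h/∂t = 4(t - 4)(t - 1)(t + 2); at t=-1 this is 40, so t decreases.
s converges to its nearest critical value -4 (a local min of the s-part); t converges to -2. The iterate converges to (-4, -2).

(-4, -2)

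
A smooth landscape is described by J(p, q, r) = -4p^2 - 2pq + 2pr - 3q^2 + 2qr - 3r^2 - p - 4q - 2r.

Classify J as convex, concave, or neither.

concave

J is quadratic, so its Hessian is the constant matrix H = [[-8, -2, 2], [-2, -6, 2], [2, 2, -6]].
Leading principal minors: -8, 44, -224.
Signs alternate −, +, − ⇒ H ≺ 0 ⇒ concave.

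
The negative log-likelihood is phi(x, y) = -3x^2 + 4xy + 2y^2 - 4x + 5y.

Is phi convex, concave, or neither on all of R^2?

phi is quadratic, so its Hessian is the constant matrix H = [[-6, 4], [4, 4]].
det(H) = -40, tr(H) = -2.
det(H) < 0, so H is indefinite: neither convex nor concave.

neither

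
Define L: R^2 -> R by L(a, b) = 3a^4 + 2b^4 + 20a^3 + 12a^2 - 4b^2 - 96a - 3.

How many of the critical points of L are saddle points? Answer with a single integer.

L separates as a function of a plus a function of b, so ∇L=0 decouples.
∂L/∂a = 12(a - 1)(a + 2)(a + 4) = 0 at a ∈ {-4, -2, 1}; ∂L/∂b = 8b(b - 1)(b + 1) = 0 at b ∈ {-1, 0, 1}.
The Hessian is diagonal: diag(L_aa, L_bb). Second derivatives: L_aa(-4)=120, L_aa(-2)=-72, L_aa(1)=180; L_bb(-1)=16, L_bb(0)=-8, L_bb(1)=16.
Saddle points occur where the two diagonal entries have opposite signs: (-4, 0), (-2, -1), (-2, 1), (1, 0). Count: 4.

4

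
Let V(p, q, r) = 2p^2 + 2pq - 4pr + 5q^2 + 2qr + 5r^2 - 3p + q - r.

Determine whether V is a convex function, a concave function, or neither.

V is quadratic, so its Hessian is the constant matrix H = [[4, 2, -4], [2, 10, 2], [-4, 2, 10]].
Leading principal minors: 4, 36, 152.
All positive ⇒ H ≻ 0 ⇒ convex.

convex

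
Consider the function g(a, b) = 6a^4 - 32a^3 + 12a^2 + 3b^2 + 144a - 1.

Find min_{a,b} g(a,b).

-95

g(a,b) separates as P(a) + Q(b) − 1, so its minimum is min P + min Q − 1.
P'(a) = 24(a - 3)(a - 2)(a + 1) vanishes at a ∈ {-1, 2, 3}; Q'(b) = 6b vanishes at b ∈ {0}.
Local minima of P (where P''>0): P(-1)=-94, P(3)=162. Local minima of Q: Q(0)=0.
So the global minimum of g is P(-1) + Q(0) − 1 = -94 + 0 − 1 = -95, attained at (-1, 0).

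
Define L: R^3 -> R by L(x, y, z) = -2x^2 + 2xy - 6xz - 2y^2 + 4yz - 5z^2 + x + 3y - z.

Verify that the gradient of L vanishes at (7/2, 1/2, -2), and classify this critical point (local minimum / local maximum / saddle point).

local maximum

∇L = (-4x + 2y - 6z + 1, 2x - 4y + 4z + 3, -6x + 4y - 10z - 1); substituting (7/2, 1/2, -2) gives ∇L = (0, 0, 0), so (7/2, 1/2, -2) is indeed a critical point.
The Hessian is constant: H = [[-4, 2, -6], [2, -4, 4], [-6, 4, -10]].
Leading principal minors: Δ₁ = -4, Δ₂ = 12, Δ₃ = -8.
The minors alternate sign starting negative (−, +, −), so H is negative definite: a local maximum.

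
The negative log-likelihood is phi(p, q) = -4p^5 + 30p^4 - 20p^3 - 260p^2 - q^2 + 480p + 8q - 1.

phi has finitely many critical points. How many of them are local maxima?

phi separates as a function of p plus a function of q, so ∇phi=0 decouples.
∂phi/∂p = -20(p - 4)(p - 3)(p - 1)(p + 2) = 0 at p ∈ {-2, 1, 3, 4}; ∂phi/∂q = -2(q - 4) = 0 at q ∈ {4}.
The Hessian is diagonal: diag(phi_pp, phi_qq). Second derivatives: phi_pp(-2)=1800, phi_pp(1)=-360, phi_pp(3)=200, phi_pp(4)=-360; phi_qq(4)=-2.
Local maxima occur where both diagonal entries negative: (1, 4), (4, 4). Count: 2.

2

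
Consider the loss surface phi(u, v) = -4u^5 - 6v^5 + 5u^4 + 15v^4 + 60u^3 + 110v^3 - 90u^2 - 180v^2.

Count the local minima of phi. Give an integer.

phi separates as a function of u plus a function of v, so ∇phi=0 decouples.
∂phi/∂u = -20u(u - 3)(u - 1)(u + 3) = 0 at u ∈ {-3, 0, 1, 3}; ∂phi/∂v = -30v(v - 4)(v - 1)(v + 3) = 0 at v ∈ {-3, 0, 1, 4}.
The Hessian is diagonal: diag(phi_uu, phi_vv). Second derivatives: phi_uu(-3)=1440, phi_uu(0)=-180, phi_uu(1)=160, phi_uu(3)=-720; phi_vv(-3)=2520, phi_vv(0)=-360, phi_vv(1)=360, phi_vv(4)=-2520.
Local minima occur where both diagonal entries positive: (-3, -3), (-3, 1), (1, -3), (1, 1). Count: 4.

4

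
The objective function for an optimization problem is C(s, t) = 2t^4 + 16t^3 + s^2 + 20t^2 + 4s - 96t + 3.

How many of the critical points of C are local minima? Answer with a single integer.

C separates as a function of s plus a function of t, so ∇C=0 decouples.
∂C/∂s = 2(s + 2) = 0 at s ∈ {-2}; ∂C/∂t = 8(t - 1)(t + 3)(t + 4) = 0 at t ∈ {-4, -3, 1}.
The Hessian is diagonal: diag(C_ss, C_tt). Second derivatives: C_ss(-2)=2; C_tt(-4)=40, C_tt(-3)=-32, C_tt(1)=160.
Local minima occur where both diagonal entries positive: (-2, -4), (-2, 1). Count: 2.

2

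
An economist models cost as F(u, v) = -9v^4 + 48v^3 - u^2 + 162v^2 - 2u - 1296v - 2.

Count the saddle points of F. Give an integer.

1

F separates as a function of u plus a function of v, so ∇F=0 decouples.
∂F/∂u = -2(u + 1) = 0 at u ∈ {-1}; ∂F/∂v = -36(v - 4)(v - 3)(v + 3) = 0 at v ∈ {-3, 3, 4}.
The Hessian is diagonal: diag(F_uu, F_vv). Second derivatives: F_uu(-1)=-2; F_vv(-3)=-1512, F_vv(3)=216, F_vv(4)=-252.
Saddle points occur where the two diagonal entries have opposite signs: (-1, 3). Count: 1.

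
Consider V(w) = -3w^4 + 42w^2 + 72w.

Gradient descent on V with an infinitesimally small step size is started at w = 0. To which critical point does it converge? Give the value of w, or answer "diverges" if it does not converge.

V'(w) = -12(w - 3)(w + 1)(w + 2), so V'(0) = 72.
Gradient descent moves in the -V' direction, i.e. w is decreasing.
The nearest critical point in that direction is w = -1, where V'' = 48 > 0 (a local minimum). The iterate converges there.

-1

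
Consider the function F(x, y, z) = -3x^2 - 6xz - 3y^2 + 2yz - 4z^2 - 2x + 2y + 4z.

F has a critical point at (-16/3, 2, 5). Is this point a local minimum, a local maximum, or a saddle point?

The Hessian is constant: H = [[-6, 0, -6], [0, -6, 2], [-6, 2, -8]].
Leading principal minors: Δ₁ = -6, Δ₂ = 36, Δ₃ = -48.
The minors alternate sign starting negative (−, +, −), so H is negative definite: a local maximum.

local maximum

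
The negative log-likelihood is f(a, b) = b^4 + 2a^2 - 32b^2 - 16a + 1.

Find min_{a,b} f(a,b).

-287

f(a,b) separates as P(a) + Q(b) + 1, so its minimum is min P + min Q + 1.
P'(a) = 4a - 16 vanishes at a ∈ {4}; Q'(b) = 4b(b - 4)(b + 4) vanishes at b ∈ {-4, 0, 4}.
Local minima of P (where P''>0): P(4)=-32. Local minima of Q: Q(-4)=-256, Q(4)=-256.
So the global minimum of f is P(4) + Q(-4) + 1 = -32 − 256 + 1 = -287, attained at (4, -4).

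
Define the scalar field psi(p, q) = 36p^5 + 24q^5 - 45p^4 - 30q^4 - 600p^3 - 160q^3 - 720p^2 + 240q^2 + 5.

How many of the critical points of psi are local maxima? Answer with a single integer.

4

psi separates as a function of p plus a function of q, so ∇psi=0 decouples.
∂psi/∂p = 180p(p - 4)(p + 1)(p + 2) = 0 at p ∈ {-2, -1, 0, 4}; ∂psi/∂q = 120q(q - 2)(q - 1)(q + 2) = 0 at q ∈ {-2, 0, 1, 2}.
The Hessian is diagonal: diag(psi_pp, psi_qq). Second derivatives: psi_pp(-2)=-2160, psi_pp(-1)=900, psi_pp(0)=-1440, psi_pp(4)=21600; psi_qq(-2)=-2880, psi_qq(0)=480, psi_qq(1)=-360, psi_qq(2)=960.
Local maxima occur where both diagonal entries negative: (-2, -2), (-2, 1), (0, -2), (0, 1). Count: 4.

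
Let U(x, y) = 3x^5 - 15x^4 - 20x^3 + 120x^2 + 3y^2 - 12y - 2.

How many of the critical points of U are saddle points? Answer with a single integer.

U separates as a function of x plus a function of y, so ∇U=0 decouples.
∂U/∂x = 15x(x - 4)(x - 2)(x + 2) = 0 at x ∈ {-2, 0, 2, 4}; ∂U/∂y = 6(y - 2) = 0 at y ∈ {2}.
The Hessian is diagonal: diag(U_xx, U_yy). Second derivatives: U_xx(-2)=-720, U_xx(0)=240, U_xx(2)=-240, U_xx(4)=720; U_yy(2)=6.
Saddle points occur where the two diagonal entries have opposite signs: (-2, 2), (2, 2). Count: 2.

2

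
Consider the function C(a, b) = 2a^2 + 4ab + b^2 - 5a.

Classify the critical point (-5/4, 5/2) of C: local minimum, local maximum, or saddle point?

saddle point

The Hessian of C is constant: H = [[4, 4], [4, 2]].
det(H) = 4·2 − 4² = -8.
Since det(H) < 0, H is indefinite and the critical point is a saddle point.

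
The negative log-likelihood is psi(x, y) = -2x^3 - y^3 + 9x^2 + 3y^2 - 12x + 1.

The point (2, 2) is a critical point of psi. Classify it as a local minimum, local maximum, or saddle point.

local maximum

The mixed partial ∂²psi/∂x∂y is 0, so the Hessian at any point is diag(psi_xx, psi_yy) = diag(6(-2x + 3), 6(-y + 1)).
At (2, 2): H = diag(-6, -6).
Both eigenvalues are negative, so H is negative definite: a local maximum.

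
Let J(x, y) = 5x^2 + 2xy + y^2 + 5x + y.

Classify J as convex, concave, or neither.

convex

J is quadratic, so its Hessian is the constant matrix H = [[10, 2], [2, 2]].
det(H) = 16, tr(H) = 12.
det(H) > 0 and tr(H) > 0, so H is positive definite everywhere: convex.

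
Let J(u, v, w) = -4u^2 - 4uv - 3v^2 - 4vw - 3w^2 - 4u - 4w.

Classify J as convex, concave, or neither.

J is quadratic, so its Hessian is the constant matrix H = [[-8, -4, 0], [-4, -6, -4], [0, -4, -6]].
Leading principal minors: -8, 32, -64.
Signs alternate −, +, − ⇒ H ≺ 0 ⇒ concave.

concave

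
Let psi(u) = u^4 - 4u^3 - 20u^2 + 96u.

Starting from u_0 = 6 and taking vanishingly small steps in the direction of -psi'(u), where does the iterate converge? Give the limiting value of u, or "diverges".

psi'(u) = 4(u - 4)(u - 2)(u + 3), so psi'(6) = 288.
Gradient descent moves in the -psi' direction, i.e. u is decreasing.
The nearest critical point in that direction is u = 4, where psi'' = 56 > 0 (a local minimum). The iterate converges there.

4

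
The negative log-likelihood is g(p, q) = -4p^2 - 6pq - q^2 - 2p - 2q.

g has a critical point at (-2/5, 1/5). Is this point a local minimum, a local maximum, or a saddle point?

saddle point

The Hessian of g is constant: H = [[-8, -6], [-6, -2]].
det(H) = (-8)·(-2) − (-6)² = -20.
Since det(H) < 0, H is indefinite and the critical point is a saddle point.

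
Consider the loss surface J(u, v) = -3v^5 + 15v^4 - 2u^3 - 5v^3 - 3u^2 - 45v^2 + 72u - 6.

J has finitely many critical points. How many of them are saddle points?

4

J separates as a function of u plus a function of v, so ∇J=0 decouples.
∂J/∂u = -6(u - 3)(u + 4) = 0 at u ∈ {-4, 3}; ∂J/∂v = -15v(v - 3)(v - 2)(v + 1) = 0 at v ∈ {-1, 0, 2, 3}.
The Hessian is diagonal: diag(J_uu, J_vv). Second derivatives: J_uu(-4)=42, J_uu(3)=-42; J_vv(-1)=180, J_vv(0)=-90, J_vv(2)=90, J_vv(3)=-180.
Saddle points occur where the two diagonal entries have opposite signs: (-4, 0), (-4, 3), (3, -1), (3, 2). Count: 4.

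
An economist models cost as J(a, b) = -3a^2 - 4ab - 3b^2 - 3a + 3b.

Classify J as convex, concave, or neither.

concave

J is quadratic, so its Hessian is the constant matrix H = [[-6, -4], [-4, -6]].
det(H) = 20, tr(H) = -12.
det(H) > 0 and tr(H) < 0, so H is negative definite everywhere: concave.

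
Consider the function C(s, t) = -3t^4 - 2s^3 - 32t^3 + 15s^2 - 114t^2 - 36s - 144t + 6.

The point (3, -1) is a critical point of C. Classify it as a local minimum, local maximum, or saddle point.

local maximum

The mixed partial ∂²C/∂s∂t is 0, so the Hessian at any point is diag(C_ss, C_tt) = diag(6(-2s + 5), -12(3t^2 + 16t + 19)).
At (3, -1): H = diag(-6, -72).
Both eigenvalues are negative, so H is negative definite: a local maximum.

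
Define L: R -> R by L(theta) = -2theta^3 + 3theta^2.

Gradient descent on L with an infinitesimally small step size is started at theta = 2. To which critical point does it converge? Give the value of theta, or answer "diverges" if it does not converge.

L'(theta) = -6theta(theta - 1), so L'(2) = -12.
Gradient descent moves in the -L' direction, i.e. theta is increasing.
There is no critical point above theta=2, and L' keeps the same sign, so the iterate runs off to +∞.

diverges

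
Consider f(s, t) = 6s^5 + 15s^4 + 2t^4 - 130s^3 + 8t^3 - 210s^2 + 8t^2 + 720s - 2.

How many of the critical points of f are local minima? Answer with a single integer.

4

f separates as a function of s plus a function of t, so ∇f=0 decouples.
∂f/∂s = 30(s - 3)(s - 1)(s + 2)(s + 4) = 0 at s ∈ {-4, -2, 1, 3}; ∂f/∂t = 8t(t + 1)(t + 2) = 0 at t ∈ {-2, -1, 0}.
The Hessian is diagonal: diag(f_ss, f_tt). Second derivatives: f_ss(-4)=-2100, f_ss(-2)=900, f_ss(1)=-900, f_ss(3)=2100; f_tt(-2)=16, f_tt(-1)=-8, f_tt(0)=16.
Local minima occur where both diagonal entries positive: (-2, -2), (-2, 0), (3, -2), (3, 0). Count: 4.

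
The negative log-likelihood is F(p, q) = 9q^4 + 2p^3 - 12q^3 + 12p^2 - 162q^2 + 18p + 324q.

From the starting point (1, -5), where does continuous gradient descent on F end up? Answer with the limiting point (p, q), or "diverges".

F is separable, so gradient descent decouples: p follows -∂F/∂p, q follows -∂F/∂q.
∂F/∂p = 6(p + 1)(p + 3); at p=1 this is 48, so p decreases.
∂F/∂q = 36(q - 3)(q - 1)(q + 3); at q=-5 this is -3456, so q increases.
p converges to its nearest critical value -1 (a local min of the p-part); q converges to -3. The iterate converges to (-1, -3).

(-1, -3)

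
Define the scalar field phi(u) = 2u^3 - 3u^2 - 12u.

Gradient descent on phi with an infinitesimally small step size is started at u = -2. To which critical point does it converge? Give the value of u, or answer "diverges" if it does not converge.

phi'(u) = 6(u - 2)(u + 1), so phi'(-2) = 24.
Gradient descent moves in the -phi' direction, i.e. u is decreasing.
There is no critical point below u=-2, and phi' keeps the same sign, so the iterate runs off to −∞.

diverges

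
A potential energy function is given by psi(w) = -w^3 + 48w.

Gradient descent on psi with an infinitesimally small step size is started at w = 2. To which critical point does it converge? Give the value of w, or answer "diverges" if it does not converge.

psi'(w) = -3(w - 4)(w + 4), so psi'(2) = 36.
Gradient descent moves in the -psi' direction, i.e. w is decreasing.
The nearest critical point in that direction is w = -4, where psi'' = 24 > 0 (a local minimum). The iterate converges there.

-4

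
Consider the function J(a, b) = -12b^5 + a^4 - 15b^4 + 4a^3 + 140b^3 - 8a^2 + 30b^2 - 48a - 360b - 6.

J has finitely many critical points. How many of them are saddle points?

J separates as a function of a plus a function of b, so ∇J=0 decouples.
∂J/∂a = 4(a - 2)(a + 2)(a + 3) = 0 at a ∈ {-3, -2, 2}; ∂J/∂b = -60(b - 2)(b - 1)(b + 1)(b + 3) = 0 at b ∈ {-3, -1, 1, 2}.
The Hessian is diagonal: diag(J_aa, J_bb). Second derivatives: J_aa(-3)=20, J_aa(-2)=-16, J_aa(2)=80; J_bb(-3)=2400, J_bb(-1)=-720, J_bb(1)=480, J_bb(2)=-900.
Saddle points occur where the two diagonal entries have opposite signs: (-3, -1), (-3, 2), (-2, -3), (-2, 1), (2, -1), (2, 2). Count: 6.

6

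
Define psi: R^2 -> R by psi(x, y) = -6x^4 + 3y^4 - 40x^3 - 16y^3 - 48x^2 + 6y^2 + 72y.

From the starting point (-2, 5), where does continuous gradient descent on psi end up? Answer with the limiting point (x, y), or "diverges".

psi is separable, so gradient descent decouples: x follows -∂psi/∂x, y follows -∂psi/∂y.
∂psi/∂x = -24x(x + 1)(x + 4); at x=-2 this is -96, so x increases.
∂psi/∂y = 12(y - 3)(y - 2)(y + 1); at y=5 this is 432, so y decreases.
x converges to its nearest critical value -1 (a local min of the x-part); y converges to 3. The iterate converges to (-1, 3).

(-1, 3)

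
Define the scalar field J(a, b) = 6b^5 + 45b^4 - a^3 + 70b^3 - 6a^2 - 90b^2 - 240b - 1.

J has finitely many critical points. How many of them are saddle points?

4

J separates as a function of a plus a function of b, so ∇J=0 decouples.
∂J/∂a = -3a(a + 4) = 0 at a ∈ {-4, 0}; ∂J/∂b = 30(b - 1)(b + 1)(b + 2)(b + 4) = 0 at b ∈ {-4, -2, -1, 1}.
The Hessian is diagonal: diag(J_aa, J_bb). Second derivatives: J_aa(-4)=12, J_aa(0)=-12; J_bb(-4)=-900, J_bb(-2)=180, J_bb(-1)=-180, J_bb(1)=900.
Saddle points occur where the two diagonal entries have opposite signs: (-4, -4), (-4, -1), (0, -2), (0, 1). Count: 4.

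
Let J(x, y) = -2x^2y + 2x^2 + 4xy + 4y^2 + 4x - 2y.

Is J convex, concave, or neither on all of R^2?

The term -2x^2y is cubic, so the Hessian is not constant.
∂²J/∂x² = -4y + 4, which takes both signs as y varies (negative for sufficiently large y). A diagonal entry of the Hessian changing sign means the Hessian is neither positive- nor negative-semidefinite on all of R^2.

neither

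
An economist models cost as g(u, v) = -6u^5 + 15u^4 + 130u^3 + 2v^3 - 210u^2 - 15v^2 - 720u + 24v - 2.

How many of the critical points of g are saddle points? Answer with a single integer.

g separates as a function of u plus a function of v, so ∇g=0 decouples.
∂g/∂u = -30(u - 4)(u - 2)(u + 1)(u + 3) = 0 at u ∈ {-3, -1, 2, 4}; ∂g/∂v = 6(v - 4)(v - 1) = 0 at v ∈ {1, 4}.
The Hessian is diagonal: diag(g_uu, g_vv). Second derivatives: g_uu(-3)=2100, g_uu(-1)=-900, g_uu(2)=900, g_uu(4)=-2100; g_vv(1)=-18, g_vv(4)=18.
Saddle points occur where the two diagonal entries have opposite signs: (-3, 1), (-1, 4), (2, 1), (4, 4). Count: 4.

4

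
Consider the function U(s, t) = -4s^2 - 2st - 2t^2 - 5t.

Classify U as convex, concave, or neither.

concave

U is quadratic, so its Hessian is the constant matrix H = [[-8, -2], [-2, -4]].
det(H) = 28, tr(H) = -12.
det(H) > 0 and tr(H) < 0, so H is negative definite everywhere: concave.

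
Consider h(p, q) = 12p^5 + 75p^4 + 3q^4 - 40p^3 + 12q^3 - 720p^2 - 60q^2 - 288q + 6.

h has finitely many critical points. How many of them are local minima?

h separates as a function of p plus a function of q, so ∇h=0 decouples.
∂h/∂p = 60p(p - 2)(p + 3)(p + 4) = 0 at p ∈ {-4, -3, 0, 2}; ∂h/∂q = 12(q - 3)(q + 2)(q + 4) = 0 at q ∈ {-4, -2, 3}.
The Hessian is diagonal: diag(h_pp, h_qq). Second derivatives: h_pp(-4)=-1440, h_pp(-3)=900, h_pp(0)=-1440, h_pp(2)=3600; h_qq(-4)=168, h_qq(-2)=-120, h_qq(3)=420.
Local minima occur where both diagonal entries positive: (-3, -4), (-3, 3), (2, -4), (2, 3). Count: 4.

4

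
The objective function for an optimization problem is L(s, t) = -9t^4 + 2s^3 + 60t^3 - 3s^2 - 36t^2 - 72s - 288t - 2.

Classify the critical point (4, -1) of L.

The mixed partial ∂²L/∂s∂t is 0, so the Hessian at any point is diag(L_ss, L_tt) = diag(6(2s - 1), 36(-3t^2 + 10t - 2)).
At (4, -1): H = diag(42, -540).
The eigenvalues have opposite signs, so H is indefinite: a saddle point.

saddle point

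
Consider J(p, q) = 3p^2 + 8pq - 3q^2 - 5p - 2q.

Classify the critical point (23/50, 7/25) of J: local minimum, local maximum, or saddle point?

saddle point

The Hessian of J is constant: H = [[6, 8], [8, -6]].
det(H) = 6·(-6) − 8² = -100.
Since det(H) < 0, H is indefinite and the critical point is a saddle point.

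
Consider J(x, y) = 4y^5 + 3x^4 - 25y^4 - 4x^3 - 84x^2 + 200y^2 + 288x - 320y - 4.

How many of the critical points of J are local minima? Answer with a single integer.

J separates as a function of x plus a function of y, so ∇J=0 decouples.
∂J/∂x = 12(x - 3)(x - 2)(x + 4) = 0 at x ∈ {-4, 2, 3}; ∂J/∂y = 20(y - 4)(y - 2)(y - 1)(y + 2) = 0 at y ∈ {-2, 1, 2, 4}.
The Hessian is diagonal: diag(J_xx, J_yy). Second derivatives: J_xx(-4)=504, J_xx(2)=-72, J_xx(3)=84; J_yy(-2)=-1440, J_yy(1)=180, J_yy(2)=-160, J_yy(4)=720.
Local minima occur where both diagonal entries positive: (-4, 1), (-4, 4), (3, 1), (3, 4). Count: 4.

4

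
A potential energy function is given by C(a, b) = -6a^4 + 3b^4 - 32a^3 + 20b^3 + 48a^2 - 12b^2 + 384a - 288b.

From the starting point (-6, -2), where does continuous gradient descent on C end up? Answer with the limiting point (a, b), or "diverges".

C is separable, so gradient descent decouples: a follows -∂C/∂a, b follows -∂C/∂b.
∂C/∂a = -24(a - 2)(a + 2)(a + 4); at a=-6 this is 1536, so a decreases.
∂C/∂b = 12(b - 2)(b + 3)(b + 4); at b=-2 this is -96, so b increases.
The a-coordinate has no critical point in that direction and runs off to infinity.

diverges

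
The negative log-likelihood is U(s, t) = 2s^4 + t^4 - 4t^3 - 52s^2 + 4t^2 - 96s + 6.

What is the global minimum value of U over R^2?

U(s,t) separates as P(s) + Q(t) + 6, so its minimum is min P + min Q + 6.
P'(s) = 8(s - 4)(s + 1)(s + 3) vanishes at s ∈ {-3, -1, 4}; Q'(t) = 4t(t - 2)(t - 1) vanishes at t ∈ {0, 1, 2}.
Local minima of P (where P''>0): P(-3)=-18, P(4)=-704. Local minima of Q: Q(0)=0, Q(2)=0.
So the global minimum of U is P(4) + Q(0) + 6 = -704 + 0 + 6 = -698, attained at (4, 0).

-698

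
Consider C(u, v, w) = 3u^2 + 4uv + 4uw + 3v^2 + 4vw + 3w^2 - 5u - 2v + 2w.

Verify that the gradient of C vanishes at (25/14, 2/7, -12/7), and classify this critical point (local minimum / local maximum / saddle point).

local minimum

∇C = (6u + 4v + 4w - 5, 4u + 6v + 4w - 2, 4u + 4v + 6w + 2); substituting (25/14, 2/7, -12/7) gives ∇C = (0, 0, 0), so (25/14, 2/7, -12/7) is indeed a critical point.
The Hessian is constant: H = [[6, 4, 4], [4, 6, 4], [4, 4, 6]].
Leading principal minors: Δ₁ = 6, Δ₂ = 20, Δ₃ = 56.
All leading minors are positive, so H is positive definite: a local minimum.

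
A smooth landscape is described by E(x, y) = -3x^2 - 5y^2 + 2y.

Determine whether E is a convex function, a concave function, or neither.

E is quadratic, so its Hessian is the constant matrix H = [[-6, 0], [0, -10]].
det(H) = 60, tr(H) = -16.
det(H) > 0 and tr(H) < 0, so H is negative definite everywhere: concave.

concave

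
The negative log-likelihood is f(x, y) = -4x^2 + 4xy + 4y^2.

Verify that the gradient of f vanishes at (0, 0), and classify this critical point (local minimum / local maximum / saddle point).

saddle point

∇f = (-8x + 4y, 4x + 8y); substituting (0, 0) gives ∇f = (0, 0), so (0, 0) is indeed a critical point.
The Hessian of f is constant: H = [[-8, 4], [4, 8]].
det(H) = (-8)·8 − 4² = -80.
Since det(H) < 0, H is indefinite and the critical point is a saddle point.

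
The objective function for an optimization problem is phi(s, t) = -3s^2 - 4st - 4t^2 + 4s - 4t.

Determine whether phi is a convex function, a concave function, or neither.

phi is quadratic, so its Hessian is the constant matrix H = [[-6, -4], [-4, -8]].
det(H) = 32, tr(H) = -14.
det(H) > 0 and tr(H) < 0, so H is negative definite everywhere: concave.

concave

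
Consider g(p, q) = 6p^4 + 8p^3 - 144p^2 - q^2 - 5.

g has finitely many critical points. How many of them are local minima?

0

g separates as a function of p plus a function of q, so ∇g=0 decouples.
∂g/∂p = 24p(p - 3)(p + 4) = 0 at p ∈ {-4, 0, 3}; ∂g/∂q = -2q = 0 at q ∈ {0}.
The Hessian is diagonal: diag(g_pp, g_qq). Second derivatives: g_pp(-4)=672, g_pp(0)=-288, g_pp(3)=504; g_qq(0)=-2.
Local minima occur where both diagonal entries positive: none. Count: 0.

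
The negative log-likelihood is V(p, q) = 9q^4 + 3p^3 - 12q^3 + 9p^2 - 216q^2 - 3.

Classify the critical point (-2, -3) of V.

The mixed partial ∂²V/∂p∂q is 0, so the Hessian at any point is diag(V_pp, V_qq) = diag(18(p + 1), 36(3q^2 - 2q - 12)).
At (-2, -3): H = diag(-18, 756).
The eigenvalues have opposite signs, so H is indefinite: a saddle point.

saddle point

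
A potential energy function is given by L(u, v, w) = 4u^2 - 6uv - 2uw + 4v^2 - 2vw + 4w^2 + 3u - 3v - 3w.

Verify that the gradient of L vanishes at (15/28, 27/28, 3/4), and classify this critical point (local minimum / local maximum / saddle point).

local minimum

∇L = (8u - 6v - 2w + 3, -6u + 8v - 2w - 3, -2u - 2v + 8w - 3); substituting (15/28, 27/28, 3/4) gives ∇L = (0, 0, 0), so (15/28, 27/28, 3/4) is indeed a critical point.
The Hessian is constant: H = [[8, -6, -2], [-6, 8, -2], [-2, -2, 8]].
Leading principal minors: Δ₁ = 8, Δ₂ = 28, Δ₃ = 112.
All leading minors are positive, so H is positive definite: a local minimum.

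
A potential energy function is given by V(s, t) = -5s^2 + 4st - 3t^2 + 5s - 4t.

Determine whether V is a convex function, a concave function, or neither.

concave

V is quadratic, so its Hessian is the constant matrix H = [[-10, 4], [4, -6]].
det(H) = 44, tr(H) = -16.
det(H) > 0 and tr(H) < 0, so H is negative definite everywhere: concave.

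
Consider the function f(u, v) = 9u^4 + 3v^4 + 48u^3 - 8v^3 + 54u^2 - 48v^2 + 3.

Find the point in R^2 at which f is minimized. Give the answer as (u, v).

f(u,v) separates as P(u) + Q(v) + 3, so its minimum is min P + min Q + 3.
P'(u) = 36u(u + 1)(u + 3) vanishes at u ∈ {-3, -1, 0}; Q'(v) = 12v(v - 4)(v + 2) vanishes at v ∈ {-2, 0, 4}.
Local minima of P (where P''>0): P(-3)=-81, P(0)=0. Local minima of Q: Q(-2)=-80, Q(4)=-512.
So the global minimum of f is P(-3) + Q(4) + 3 = -81 − 512 + 3 = -590, attained at (-3, 4).

(-3, 4)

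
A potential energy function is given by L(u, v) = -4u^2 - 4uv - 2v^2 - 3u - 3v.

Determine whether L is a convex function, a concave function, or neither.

concave

L is quadratic, so its Hessian is the constant matrix H = [[-8, -4], [-4, -4]].
det(H) = 16, tr(H) = -12.
det(H) > 0 and tr(H) < 0, so H is negative definite everywhere: concave.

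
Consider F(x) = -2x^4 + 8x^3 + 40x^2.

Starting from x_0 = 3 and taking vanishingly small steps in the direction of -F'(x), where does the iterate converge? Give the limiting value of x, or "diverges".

0

F'(x) = -8x(x - 5)(x + 2), so F'(3) = 240.
Gradient descent moves in the -F' direction, i.e. x is decreasing.
The nearest critical point in that direction is x = 0, where F'' = 80 > 0 (a local minimum). The iterate converges there.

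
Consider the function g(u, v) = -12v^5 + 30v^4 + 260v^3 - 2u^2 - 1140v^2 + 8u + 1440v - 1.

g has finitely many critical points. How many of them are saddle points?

g separates as a function of u plus a function of v, so ∇g=0 decouples.
∂g/∂u = -4(u - 2) = 0 at u ∈ {2}; ∂g/∂v = -60(v - 3)(v - 2)(v - 1)(v + 4) = 0 at v ∈ {-4, 1, 2, 3}.
The Hessian is diagonal: diag(g_uu, g_vv). Second derivatives: g_uu(2)=-4; g_vv(-4)=12600, g_vv(1)=-600, g_vv(2)=360, g_vv(3)=-840.
Saddle points occur where the two diagonal entries have opposite signs: (2, -4), (2, 2). Count: 2.

2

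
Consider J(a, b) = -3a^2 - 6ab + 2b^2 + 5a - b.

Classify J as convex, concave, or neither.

J is quadratic, so its Hessian is the constant matrix H = [[-6, -6], [-6, 4]].
det(H) = -60, tr(H) = -2.
det(H) < 0, so H is indefinite: neither convex nor concave.

neither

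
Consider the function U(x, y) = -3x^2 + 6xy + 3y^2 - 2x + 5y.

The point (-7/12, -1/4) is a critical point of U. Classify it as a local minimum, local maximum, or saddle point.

The Hessian of U is constant: H = [[-6, 6], [6, 6]].
det(H) = (-6)·6 − 6² = -72.
Since det(H) < 0, H is indefinite and the critical point is a saddle point.

saddle point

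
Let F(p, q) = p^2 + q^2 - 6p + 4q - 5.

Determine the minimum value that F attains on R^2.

F(p,q) separates as A(p) + B(q) − 5, so its minimum is min A + min B − 5.
A'(p) = 2p - 6 vanishes at p ∈ {3}; B'(q) = 2q + 4 vanishes at q ∈ {-2}.
Local minima of A (where A''>0): A(3)=-9. Local minima of B: B(-2)=-4.
So the global minimum of F is A(3) + B(-2) − 5 = -9 − 4 − 5 = -18, attained at (3, -2).

-18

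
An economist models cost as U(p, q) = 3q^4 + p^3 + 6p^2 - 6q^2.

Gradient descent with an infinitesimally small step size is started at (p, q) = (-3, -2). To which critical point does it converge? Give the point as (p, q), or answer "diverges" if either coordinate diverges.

(0, -1)

U is separable, so gradient descent decouples: p follows -∂U/∂p, q follows -∂U/∂q.
∂U/∂p = 3p(p + 4); at p=-3 this is -9, so p increases.
∂U/∂q = 12q(q - 1)(q + 1); at q=-2 this is -72, so q increases.
p converges to its nearest critical value 0 (a local min of the p-part); q converges to -1. The iterate converges to (0, -1).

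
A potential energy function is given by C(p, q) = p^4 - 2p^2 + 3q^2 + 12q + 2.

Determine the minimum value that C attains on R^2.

C(p,q) separates as A(p) + B(q) + 2, so its minimum is min A + min B + 2.
A'(p) = 4p(p - 1)(p + 1) vanishes at p ∈ {-1, 0, 1}; B'(q) = 6q + 12 vanishes at q ∈ {-2}.
Local minima of A (where A''>0): A(-1)=-1, A(1)=-1. Local minima of B: B(-2)=-12.
So the global minimum of C is A(-1) + B(-2) + 2 = -1 − 12 + 2 = -11, attained at (-1, -2).

-11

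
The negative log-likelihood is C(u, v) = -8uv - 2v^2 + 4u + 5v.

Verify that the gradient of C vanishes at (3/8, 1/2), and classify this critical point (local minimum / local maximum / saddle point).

saddle point

∇C = (-8v + 4, -8u - 4v + 5); substituting (3/8, 1/2) gives ∇C = (0, 0), so (3/8, 1/2) is indeed a critical point.
The Hessian of C is constant: H = [[0, -8], [-8, -4]].
det(H) = 0·(-4) − (-8)² = -64.
Since det(H) < 0, H is indefinite and the critical point is a saddle point.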